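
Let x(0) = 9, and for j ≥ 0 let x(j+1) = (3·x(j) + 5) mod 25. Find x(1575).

3

We have x(0) = 9,  x(1) = 7,  x(2) = 1,  x(3) = 8,  x(4) = 4,  x(5) = 17,  x(6) = 6,  x(7) = 23,  x(8) = 24,  x(9) = 2,  x(10) = 11,  x(11) = 13,  x(12) = 19,  x(13) = 12,  x(14) = 16,  x(15) = 3,  x(16) = 14,  x(17) = 22,  x(18) = 21,  x(19) = 18,  x(20) = 9.
Since x(20) = x(0) = 9, the sequence is periodic with period 20.
(1575 - 0) mod 20 = 15, so x(1575) = x(15) = 3.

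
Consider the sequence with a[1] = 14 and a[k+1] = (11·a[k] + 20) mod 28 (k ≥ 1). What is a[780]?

2

a[1] = 14,  a[2] = 6,  a[3] = 2,  a[4] = 14.
The sequence repeats with period 3.
(780 - 1) mod 3 = 2, so a[780] = a[3] = 2.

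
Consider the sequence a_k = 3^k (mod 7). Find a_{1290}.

Computing terms: a_0 = 1,  a_1 = 3,  a_2 = 2,  a_3 = 6,  a_4 = 4,  a_5 = 5,  a_6 = 1.
Since a_6 = a_0 = 1, the sequence is periodic with period 6.
So a_{1290} = a_{0 + ((1290-0) mod 6)} = a_0 = 1.

1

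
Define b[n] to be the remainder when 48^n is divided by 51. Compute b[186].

42

Listing terms: b[0] = 1, b[1] = 48, b[2] = 9, b[3] = 24, b[4] = 30, b[5] = 12, b[6] = 15, b[7] = 6, b[8] = 33, b[9] = 3, b[10] = 42, b[11] = 27, b[12] = 21, b[13] = 39, b[14] = 36, b[15] = 45, b[16] = 18, b[17] = 48.
Since b[17] = b[1] = 48, the sequence is eventually periodic: after a pre-period of length 1 it cycles with period 16.
For n ≥ 1, b[n] depends only on (n - 1) mod 16. (186 - 1) mod 16 = 9, so b[186] = b[10] = 42.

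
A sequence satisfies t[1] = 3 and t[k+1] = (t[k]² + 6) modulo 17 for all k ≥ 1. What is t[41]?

14

We have t[1] = 3,  t[2] = 15,  t[3] = 10,  t[4] = 4,  t[5] = 5,  t[6] = 14,  t[7] = 15.
Since t[7] = t[2] = 15, the sequence is eventually periodic: after a pre-period of length 1 it cycles with period 5.
For k ≥ 2, t[k] depends only on (k - 2) mod 5. (41 - 2) mod 5 = 4, so t[41] = t[6] = 14.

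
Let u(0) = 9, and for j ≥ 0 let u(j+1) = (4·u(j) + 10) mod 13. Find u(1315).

7

Listing terms: u(0) = 9, u(1) = 7, u(2) = 12, u(3) = 6, u(4) = 8, u(5) = 3, u(6) = 9.
Since u(6) = u(0) = 9, the sequence is periodic with period 6.
So u(1315) = u(0 + ((1315-0) mod 6)) = u(1) = 7.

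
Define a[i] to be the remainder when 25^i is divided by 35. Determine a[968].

30

We have a[0] = 1,  a[1] = 25,  a[2] = 30,  a[3] = 15,  a[4] = 25.
Since a[4] = a[1] = 25, the sequence is eventually periodic: after a pre-period of length 1 it cycles with period 3.
For i ≥ 1, a[i] depends only on (i - 1) mod 3. (968 - 1) mod 3 = 1, so a[968] = a[2] = 30.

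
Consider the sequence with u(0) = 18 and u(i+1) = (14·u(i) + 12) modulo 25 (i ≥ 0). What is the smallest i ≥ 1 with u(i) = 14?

1

Computing terms: u(0) = 18, u(1) = 14, u(2) = 8, u(3) = 24, u(4) = 23, u(5) = 9, u(6) = 13, u(7) = 19, u(8) = 3, u(9) = 4, u(10) = 18.
Since u(10) = u(0) = 18, the sequence is periodic with period 10.
The value 14 first appears (with i ≥ 1) at u(1).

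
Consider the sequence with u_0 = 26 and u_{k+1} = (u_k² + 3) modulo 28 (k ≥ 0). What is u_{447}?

Computing terms: u_0 = 26,  u_1 = 7,  u_2 = 24,  u_3 = 19,  u_4 = 0,  u_5 = 3,  u_6 = 12,  u_7 = 7.
Since u_7 = u_1 = 7, the sequence is eventually periodic: after a pre-period of length 1 it cycles with period 6.
For k ≥ 1, u_k depends only on (k - 1) mod 6. (447 - 1) mod 6 = 2, so u_{447} = u_3 = 19.

19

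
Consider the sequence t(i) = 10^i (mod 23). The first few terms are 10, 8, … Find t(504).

t(1) = 10, t(2) = 8, t(3) = 11, t(4) = 18, t(5) = 19, t(6) = 6, t(7) = 14, t(8) = 2, t(9) = 20, t(10) = 16, t(11) = 22, t(12) = 13, t(13) = 15, t(14) = 12, t(15) = 5, t(16) = 4, t(17) = 17, t(18) = 9, t(19) = 21, t(20) = 3, t(21) = 7, t(22) = 1, t(23) = 10.
The sequence repeats with period 22.
So t(504) = t(1 + ((504-1) mod 22)) = t(20) = 3.

3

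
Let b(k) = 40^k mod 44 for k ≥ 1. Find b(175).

Listing terms: b(1) = 40, b(2) = 16, b(3) = 24, b(4) = 36, b(5) = 32, b(6) = 4, b(7) = 28, b(8) = 20, b(9) = 8, b(10) = 12, b(11) = 40.
Since b(11) = b(1) = 40, the sequence is periodic with period 10.
So b(175) = b(1 + ((175-1) mod 10)) = b(5) = 32.

32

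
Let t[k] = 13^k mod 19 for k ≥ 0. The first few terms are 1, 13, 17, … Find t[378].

Computing terms: t[0] = 1; t[1] = 13; t[2] = 17; t[3] = 12; t[4] = 4; t[5] = 14; t[6] = 11; t[7] = 10; t[8] = 16; t[9] = 18; t[10] = 6; t[11] = 2; t[12] = 7; t[13] = 15; t[14] = 5; t[15] = 8; t[16] = 9; t[17] = 3; t[18] = 1.
Since t[18] = t[0] = 1, the sequence is periodic with period 18.
(378 - 0) mod 18 = 0, so t[378] = t[0] = 1.

1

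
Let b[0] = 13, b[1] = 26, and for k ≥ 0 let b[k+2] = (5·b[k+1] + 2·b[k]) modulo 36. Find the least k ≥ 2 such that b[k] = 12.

Computing terms: b[0] = 13, b[1] = 26, b[2] = 12, b[3] = 4, b[4] = 8, b[5] = 12, b[6] = 4.
Since (b[5], b[6]) = (b[2], b[3]) = (12, 4) (two consecutive terms determine the rest), the sequence is eventually periodic: after a pre-period of length 2 it cycles with period 3.
The value 12 first appears (with k ≥ 2) at b[2].

2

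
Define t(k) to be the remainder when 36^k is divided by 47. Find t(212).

t(1) = 36,  t(2) = 27,  t(3) = 32,  t(4) = 24,  t(5) = 18,  t(6) = 37,  t(7) = 16,  t(8) = 12,  t(9) = 9,  t(10) = 42,  t(11) = 8,  t(12) = 6,  t(13) = 28,  t(14) = 21,  t(15) = 4,  t(16) = 3,  t(17) = 14,  t(18) = 34,  t(19) = 2,  t(20) = 25,  t(21) = 7,  t(22) = 17,  t(23) = 1,  t(24) = 36.
The sequence repeats with period 23.
So t(212) = t(1 + ((212-1) mod 23)) = t(5) = 18.

18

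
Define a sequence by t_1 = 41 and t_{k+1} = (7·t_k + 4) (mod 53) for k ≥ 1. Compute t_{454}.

Listing terms: t_1 = 41, t_2 = 26, t_3 = 27, t_4 = 34, t_5 = 30, t_6 = 2, t_7 = 18, t_8 = 24, t_9 = 13, t_{10} = 42, t_{11} = 33, t_{12} = 23, t_{13} = 6, t_{14} = 46, t_{15} = 8, t_{16} = 7, t_{17} = 0, t_{18} = 4, t_{19} = 32, t_{20} = 16, t_{21} = 10, t_{22} = 21, t_{23} = 45, t_{24} = 1, t_{25} = 11, t_{26} = 28, t_{27} = 41.
Since t_{27} = t_1 = 41, the sequence is periodic with period 26.
(454 - 1) mod 26 = 11, so t_{454} = t_{12} = 23.

23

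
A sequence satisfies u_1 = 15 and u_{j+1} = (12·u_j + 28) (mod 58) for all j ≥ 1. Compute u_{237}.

We have u_1 = 15, u_2 = 34, u_3 = 30, u_4 = 40, u_5 = 44, u_6 = 34.
Since u_6 = u_2 = 34, the sequence is eventually periodic: after a pre-period of length 1 it cycles with period 4.
For j ≥ 2, u_j depends only on (j - 2) mod 4. (237 - 2) mod 4 = 3, so u_{237} = u_5 = 44.

44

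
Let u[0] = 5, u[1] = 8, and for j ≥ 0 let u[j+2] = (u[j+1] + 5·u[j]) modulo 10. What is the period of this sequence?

3

Computing terms: u[0] = 5; u[1] = 8; u[2] = 3; u[3] = 3; u[4] = 8; u[5] = 3.
Since (u[4], u[5]) = (u[1], u[2]) = (8, 3) (two consecutive terms determine the rest), the sequence is eventually periodic: after a pre-period of length 1 it cycles with period 3.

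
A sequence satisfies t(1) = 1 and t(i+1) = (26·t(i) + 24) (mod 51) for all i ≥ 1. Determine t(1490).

50

Computing terms: t(1) = 1, t(2) = 50, t(3) = 49, t(4) = 23, t(5) = 10, t(6) = 29, t(7) = 13, t(8) = 5, t(9) = 1.
Since t(9) = t(1) = 1, the sequence is periodic with period 8.
(1490 - 1) mod 8 = 1, so t(1490) = t(2) = 50.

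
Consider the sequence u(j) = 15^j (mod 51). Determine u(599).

We have u(0) = 1, u(1) = 15, u(2) = 21, u(3) = 9, u(4) = 33, u(5) = 36, u(6) = 30, u(7) = 42, u(8) = 18, u(9) = 15.
Since u(9) = u(1) = 15, the sequence is eventually periodic: after a pre-period of length 1 it cycles with period 8.
For j ≥ 1, u(j) depends only on (j - 1) mod 8. (599 - 1) mod 8 = 6, so u(599) = u(7) = 42.

42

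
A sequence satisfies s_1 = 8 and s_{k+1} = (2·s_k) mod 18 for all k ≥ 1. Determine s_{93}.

Computing terms: s_1 = 8,  s_2 = 16,  s_3 = 14,  s_4 = 10,  s_5 = 2,  s_6 = 4,  s_7 = 8.
Since s_7 = s_1 = 8, the sequence is periodic with period 6.
(93 - 1) mod 6 = 2, so s_{93} = s_3 = 14.

14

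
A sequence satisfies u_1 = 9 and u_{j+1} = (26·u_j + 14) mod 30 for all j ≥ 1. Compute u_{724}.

26

We have u_1 = 9; u_2 = 8; u_3 = 12; u_4 = 26; u_5 = 0; u_6 = 14; u_7 = 18; u_8 = 2; u_9 = 6; u_{10} = 20; u_{11} = 24; u_{12} = 8.
Since u_{12} = u_2 = 8, the sequence is eventually periodic: after a pre-period of length 1 it cycles with period 10.
For j ≥ 2, u_j depends only on (j - 2) mod 10. (724 - 2) mod 10 = 2, so u_{724} = u_4 = 26.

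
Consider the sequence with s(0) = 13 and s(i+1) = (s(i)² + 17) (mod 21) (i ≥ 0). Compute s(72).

14

Computing terms: s(0) = 13,  s(1) = 18,  s(2) = 5,  s(3) = 0,  s(4) = 17,  s(5) = 12,  s(6) = 14,  s(7) = 3,  s(8) = 5.
Since s(8) = s(2) = 5, the sequence is eventually periodic: after a pre-period of length 2 it cycles with period 6.
For i ≥ 2, s(i) depends only on (i - 2) mod 6. (72 - 2) mod 6 = 4, so s(72) = s(6) = 14.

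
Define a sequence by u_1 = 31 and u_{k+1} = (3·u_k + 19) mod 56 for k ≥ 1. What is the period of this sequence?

We have u_1 = 31, u_2 = 0, u_3 = 19, u_4 = 20, u_5 = 23, u_6 = 32, u_7 = 3, u_8 = 28, u_9 = 47, u_{10} = 48, u_{11} = 51, u_{12} = 4, u_{13} = 31.
Since u_{13} = u_1 = 31, the sequence is periodic with period 12.

12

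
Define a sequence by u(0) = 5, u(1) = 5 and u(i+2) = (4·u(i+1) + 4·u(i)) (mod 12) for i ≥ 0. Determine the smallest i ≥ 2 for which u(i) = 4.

2

Computing terms: u(0) = 5,  u(1) = 5,  u(2) = 4,  u(3) = 0,  u(4) = 4,  u(5) = 4,  u(6) = 8,  u(7) = 0,  u(8) = 8,  u(9) = 8,  u(10) = 4,  u(11) = 0.
Since (u(10), u(11)) = (u(2), u(3)) = (4, 0) (two consecutive terms determine the rest), the sequence is eventually periodic: after a pre-period of length 2 it cycles with period 8.
The value 4 first appears (with i ≥ 2) at u(2).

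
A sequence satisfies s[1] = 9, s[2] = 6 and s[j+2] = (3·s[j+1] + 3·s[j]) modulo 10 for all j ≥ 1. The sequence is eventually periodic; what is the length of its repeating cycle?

12

Listing terms: s[1] = 9; s[2] = 6; s[3] = 5; s[4] = 3; s[5] = 4; s[6] = 1; s[7] = 5; s[8] = 8; s[9] = 9; s[10] = 1; s[11] = 0; s[12] = 3; s[13] = 9; s[14] = 6.
Since (s[13], s[14]) = (s[1], s[2]) = (9, 6) (two consecutive terms determine the rest), the sequence is periodic with period 12.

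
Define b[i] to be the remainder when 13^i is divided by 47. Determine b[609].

26

Listing terms: b[0] = 1,  b[1] = 13,  b[2] = 28,  b[3] = 35,  b[4] = 32,  b[5] = 40,  b[6] = 3,  b[7] = 39,  b[8] = 37,  b[9] = 11,  b[10] = 2,  b[11] = 26,  b[12] = 9,  b[13] = 23,  b[14] = 17,  b[15] = 33,  b[16] = 6,  b[17] = 31,  b[18] = 27,  b[19] = 22,  b[20] = 4,  b[21] = 5,  b[22] = 18,  b[23] = 46,  b[24] = 34,  b[25] = 19,  b[26] = 12,  b[27] = 15,  b[28] = 7,  b[29] = 44,  b[30] = 8,  b[31] = 10,  b[32] = 36,  b[33] = 45,  b[34] = 21,  b[35] = 38,  b[36] = 24,  b[37] = 30,  b[38] = 14,  b[39] = 41,  b[40] = 16,  b[41] = 20,  b[42] = 25,  b[43] = 43,  b[44] = 42,  b[45] = 29,  b[46] = 1.
Since b[46] = b[0] = 1, the sequence is periodic with period 46.
(609 - 0) mod 46 = 11, so b[609] = b[11] = 26.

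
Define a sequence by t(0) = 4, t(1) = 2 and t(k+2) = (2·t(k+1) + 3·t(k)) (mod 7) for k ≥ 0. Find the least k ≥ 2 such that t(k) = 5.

Computing terms: t(0) = 4, t(1) = 2, t(2) = 2, t(3) = 3, t(4) = 5, t(5) = 5, t(6) = 4, t(7) = 2.
The sequence repeats with period 6.
The value 5 first appears (with k ≥ 2) at t(4).

4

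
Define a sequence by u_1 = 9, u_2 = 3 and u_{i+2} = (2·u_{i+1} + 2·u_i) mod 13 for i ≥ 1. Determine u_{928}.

2

Computing terms: u_1 = 9, u_2 = 3, u_3 = 11, u_4 = 2, u_5 = 0, u_6 = 4, u_7 = 8, u_8 = 11, u_9 = 12, u_{10} = 7, u_{11} = 12, u_{12} = 12, u_{13} = 9, u_{14} = 3.
The sequence repeats with period 12.
(928 - 1) mod 12 = 3, so u_{928} = u_4 = 2.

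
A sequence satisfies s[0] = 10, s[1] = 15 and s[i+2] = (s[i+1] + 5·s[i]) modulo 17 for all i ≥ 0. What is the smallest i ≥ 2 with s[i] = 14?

2

Computing terms: s[0] = 10; s[1] = 15; s[2] = 14; s[3] = 4; s[4] = 6; s[5] = 9; s[6] = 5; s[7] = 16; s[8] = 7; s[9] = 2; s[10] = 3; s[11] = 13; s[12] = 11; s[13] = 8; s[14] = 12; s[15] = 1; s[16] = 10; s[17] = 15.
The sequence repeats with period 16.
The value 14 first appears (with i ≥ 2) at s[2].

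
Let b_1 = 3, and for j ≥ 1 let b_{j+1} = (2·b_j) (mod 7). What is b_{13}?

3

Listing terms: b_1 = 3,  b_2 = 6,  b_3 = 5,  b_4 = 3.
Since b_4 = b_1 = 3, the sequence is periodic with period 3.
(13 - 1) mod 3 = 0, so b_{13} = b_1 = 3.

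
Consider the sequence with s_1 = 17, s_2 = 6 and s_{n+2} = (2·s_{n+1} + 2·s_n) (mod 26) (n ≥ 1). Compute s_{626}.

6

We have s_1 = 17,  s_2 = 6,  s_3 = 20,  s_4 = 0,  s_5 = 14,  s_6 = 2,  s_7 = 6,  s_8 = 16,  s_9 = 18,  s_{10} = 16,  s_{11} = 16,  s_{12} = 12,  s_{13} = 4,  s_{14} = 6,  s_{15} = 20.
Since (s_{14}, s_{15}) = (s_2, s_3) = (6, 20) (two consecutive terms determine the rest), the sequence is eventually periodic: after a pre-period of length 1 it cycles with period 12.
For n ≥ 2, s_n depends only on (n - 2) mod 12. (626 - 2) mod 12 = 0, so s_{626} = s_2 = 6.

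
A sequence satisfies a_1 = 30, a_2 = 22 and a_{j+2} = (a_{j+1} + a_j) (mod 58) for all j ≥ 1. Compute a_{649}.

10

We have a_1 = 30, a_2 = 22, a_3 = 52, a_4 = 16, a_5 = 10, a_6 = 26, a_7 = 36, a_8 = 4, a_9 = 40, a_{10} = 44, a_{11} = 26, a_{12} = 12, a_{13} = 38, a_{14} = 50, a_{15} = 30, a_{16} = 22.
Since (a_{15}, a_{16}) = (a_1, a_2) = (30, 22) (two consecutive terms determine the rest), the sequence is periodic with period 14.
So a_{649} = a_{1 + ((649-1) mod 14)} = a_5 = 10.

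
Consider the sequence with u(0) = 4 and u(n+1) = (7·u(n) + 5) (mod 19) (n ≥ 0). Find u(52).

14

We have u(0) = 4,  u(1) = 14,  u(2) = 8,  u(3) = 4.
Since u(3) = u(0) = 4, the sequence is periodic with period 3.
(52 - 0) mod 3 = 1, so u(52) = u(1) = 14.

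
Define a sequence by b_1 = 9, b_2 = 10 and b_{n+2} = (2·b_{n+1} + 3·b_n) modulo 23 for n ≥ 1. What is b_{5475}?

We have b_1 = 9, b_2 = 10, b_3 = 1, b_4 = 9, b_5 = 21, b_6 = 0, b_7 = 17, b_8 = 11, b_9 = 4, b_{10} = 18, b_{11} = 2, b_{12} = 12, b_{13} = 7, b_{14} = 4, b_{15} = 6, b_{16} = 1, b_{17} = 20, b_{18} = 20, b_{19} = 8, b_{20} = 7, b_{21} = 15, b_{22} = 5, b_{23} = 9, b_{24} = 10.
The sequence repeats with period 22.
(5475 - 1) mod 22 = 18, so b_{5475} = b_{19} = 8.

8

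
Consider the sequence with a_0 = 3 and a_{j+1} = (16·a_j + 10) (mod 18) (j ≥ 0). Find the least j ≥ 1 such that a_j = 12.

9

Listing terms: a_0 = 3, a_1 = 4, a_2 = 2, a_3 = 6, a_4 = 16, a_5 = 14, a_6 = 0, a_7 = 10, a_8 = 8, a_9 = 12, a_{10} = 4.
Since a_{10} = a_1 = 4, the sequence is eventually periodic: after a pre-period of length 1 it cycles with period 9.
The value 12 first appears (with j ≥ 1) at a_9.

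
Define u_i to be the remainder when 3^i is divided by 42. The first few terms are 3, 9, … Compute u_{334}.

39

Computing terms: u_1 = 3,  u_2 = 9,  u_3 = 27,  u_4 = 39,  u_5 = 33,  u_6 = 15,  u_7 = 3.
The sequence repeats with period 6.
(334 - 1) mod 6 = 3, so u_{334} = u_4 = 39.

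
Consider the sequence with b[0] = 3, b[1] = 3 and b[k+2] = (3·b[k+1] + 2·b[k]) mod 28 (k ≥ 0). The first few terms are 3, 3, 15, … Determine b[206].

We have b[0] = 3, b[1] = 3, b[2] = 15, b[3] = 23, b[4] = 15, b[5] = 7, b[6] = 23, b[7] = 27, b[8] = 15, b[9] = 15, b[10] = 19, b[11] = 3, b[12] = 19, b[13] = 7, b[14] = 3, b[15] = 23, b[16] = 19, b[17] = 19, b[18] = 11, b[19] = 15, b[20] = 11, b[21] = 7, b[22] = 15, b[23] = 3, b[24] = 11, b[25] = 11, b[26] = 27, b[27] = 19, b[28] = 27, b[29] = 7, b[30] = 19, b[31] = 15, b[32] = 27, b[33] = 27, b[34] = 23, b[35] = 11, b[36] = 23, b[37] = 7, b[38] = 11, b[39] = 19, b[40] = 23, b[41] = 23, b[42] = 3, b[43] = 27, b[44] = 3, b[45] = 7, b[46] = 27, b[47] = 11, b[48] = 3, b[49] = 3.
The sequence repeats with period 48.
So b[206] = b[0 + ((206-0) mod 48)] = b[14] = 3.

3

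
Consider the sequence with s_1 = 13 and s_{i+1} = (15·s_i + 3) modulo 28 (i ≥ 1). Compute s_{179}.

Computing terms: s_1 = 13; s_2 = 2; s_3 = 5; s_4 = 22; s_5 = 25; s_6 = 14; s_7 = 17; s_8 = 6; s_9 = 9; s_{10} = 26; s_{11} = 1; s_{12} = 18; s_{13} = 21; s_{14} = 10; s_{15} = 13.
Since s_{15} = s_1 = 13, the sequence is periodic with period 14.
So s_{179} = s_{1 + ((179-1) mod 14)} = s_{11} = 1.

1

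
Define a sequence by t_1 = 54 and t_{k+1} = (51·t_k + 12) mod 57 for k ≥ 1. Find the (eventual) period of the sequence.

t_1 = 54; t_2 = 30; t_3 = 3; t_4 = 51; t_5 = 48; t_6 = 9; t_7 = 15; t_8 = 36; t_9 = 24; t_{10} = 39; t_{11} = 6; t_{12} = 33; t_{13} = 42; t_{14} = 45; t_{15} = 27; t_{16} = 21; t_{17} = 0; t_{18} = 12; t_{19} = 54.
Since t_{19} = t_1 = 54, the sequence is periodic with period 18.

18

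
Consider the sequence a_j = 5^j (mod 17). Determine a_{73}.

Listing terms: a_0 = 1; a_1 = 5; a_2 = 8; a_3 = 6; a_4 = 13; a_5 = 14; a_6 = 2; a_7 = 10; a_8 = 16; a_9 = 12; a_{10} = 9; a_{11} = 11; a_{12} = 4; a_{13} = 3; a_{14} = 15; a_{15} = 7; a_{16} = 1.
Since a_{16} = a_0 = 1, the sequence is periodic with period 16.
So a_{73} = a_{0 + ((73-0) mod 16)} = a_9 = 12.

12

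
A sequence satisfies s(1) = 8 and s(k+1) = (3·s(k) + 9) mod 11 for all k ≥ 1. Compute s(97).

0

s(1) = 8; s(2) = 0; s(3) = 9; s(4) = 3; s(5) = 7; s(6) = 8.
Since s(6) = s(1) = 8, the sequence is periodic with period 5.
So s(97) = s(1 + ((97-1) mod 5)) = s(2) = 0.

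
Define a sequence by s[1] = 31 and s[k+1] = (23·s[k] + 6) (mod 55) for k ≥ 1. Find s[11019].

18

s[1] = 31; s[2] = 4; s[3] = 43; s[4] = 5; s[5] = 11; s[6] = 39; s[7] = 23; s[8] = 40; s[9] = 46; s[10] = 19; s[11] = 3; s[12] = 20; s[13] = 26; s[14] = 54; s[15] = 38; s[16] = 0; s[17] = 6; s[18] = 34; s[19] = 18; s[20] = 35; s[21] = 41; s[22] = 14; s[23] = 53; s[24] = 15; s[25] = 21; s[26] = 49; s[27] = 33; s[28] = 50; s[29] = 1; s[30] = 29; s[31] = 13; s[32] = 30; s[33] = 36; s[34] = 9; s[35] = 48; s[36] = 10; s[37] = 16; s[38] = 44; s[39] = 28; s[40] = 45; s[41] = 51; s[42] = 24; s[43] = 8; s[44] = 25; s[45] = 31.
Since s[45] = s[1] = 31, the sequence is periodic with period 44.
(11019 - 1) mod 44 = 18, so s[11019] = s[19] = 18.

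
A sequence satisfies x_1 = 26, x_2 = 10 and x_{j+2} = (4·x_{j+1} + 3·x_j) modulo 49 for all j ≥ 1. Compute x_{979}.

We have x_1 = 26,  x_2 = 10,  x_3 = 20,  x_4 = 12,  x_5 = 10,  x_6 = 27,  x_7 = 40,  x_8 = 45,  x_9 = 6,  x_{10} = 12,  x_{11} = 17,  x_{12} = 6,  x_{13} = 26,  x_{14} = 24,  x_{15} = 27,  x_{16} = 33,  x_{17} = 17,  x_{18} = 20,  x_{19} = 33,  x_{20} = 45,  x_{21} = 34,  x_{22} = 26,  x_{23} = 10.
Since (x_{22}, x_{23}) = (x_1, x_2) = (26, 10) (two consecutive terms determine the rest), the sequence is periodic with period 21.
So x_{979} = x_{1 + ((979-1) mod 21)} = x_{13} = 26.

26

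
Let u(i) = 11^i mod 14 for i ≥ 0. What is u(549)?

1

We have u(0) = 1; u(1) = 11; u(2) = 9; u(3) = 1.
The sequence repeats with period 3.
So u(549) = u(0 + ((549-0) mod 3)) = u(0) = 1.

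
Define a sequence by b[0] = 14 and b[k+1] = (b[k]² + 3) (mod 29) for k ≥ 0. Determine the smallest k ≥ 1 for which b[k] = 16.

3

Computing terms: b[0] = 14, b[1] = 25, b[2] = 19, b[3] = 16, b[4] = 27, b[5] = 7, b[6] = 23, b[7] = 10, b[8] = 16.
Since b[8] = b[3] = 16, the sequence is eventually periodic: after a pre-period of length 3 it cycles with period 5.
The value 16 first appears (with k ≥ 1) at b[3].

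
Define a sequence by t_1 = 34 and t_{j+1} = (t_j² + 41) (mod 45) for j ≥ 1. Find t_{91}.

41

We have t_1 = 34,  t_2 = 27,  t_3 = 5,  t_4 = 21,  t_5 = 32,  t_6 = 30,  t_7 = 41,  t_8 = 12,  t_9 = 5.
Since t_9 = t_3 = 5, the sequence is eventually periodic: after a pre-period of length 2 it cycles with period 6.
For j ≥ 3, t_j depends only on (j - 3) mod 6. (91 - 3) mod 6 = 4, so t_{91} = t_7 = 41.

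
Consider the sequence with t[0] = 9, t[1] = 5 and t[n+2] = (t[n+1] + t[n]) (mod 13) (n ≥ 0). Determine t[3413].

9

Computing terms: t[0] = 9; t[1] = 5; t[2] = 1; t[3] = 6; t[4] = 7; t[5] = 0; t[6] = 7; t[7] = 7; t[8] = 1; t[9] = 8; t[10] = 9; t[11] = 4; t[12] = 0; t[13] = 4; t[14] = 4; t[15] = 8; t[16] = 12; t[17] = 7; t[18] = 6; t[19] = 0; t[20] = 6; t[21] = 6; t[22] = 12; t[23] = 5; t[24] = 4; t[25] = 9; t[26] = 0; t[27] = 9; t[28] = 9; t[29] = 5.
Since (t[28], t[29]) = (t[0], t[1]) = (9, 5) (two consecutive terms determine the rest), the sequence is periodic with period 28.
So t[3413] = t[0 + ((3413-0) mod 28)] = t[25] = 9.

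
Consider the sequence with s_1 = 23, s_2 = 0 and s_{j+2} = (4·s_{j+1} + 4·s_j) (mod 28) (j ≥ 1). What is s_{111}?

8

s_1 = 23; s_2 = 0; s_3 = 8; s_4 = 4; s_5 = 20; s_6 = 12; s_7 = 16; s_8 = 0; s_9 = 8.
Since (s_8, s_9) = (s_2, s_3) = (0, 8) (two consecutive terms determine the rest), the sequence is eventually periodic: after a pre-period of length 1 it cycles with period 6.
For j ≥ 2, s_j depends only on (j - 2) mod 6. (111 - 2) mod 6 = 1, so s_{111} = s_3 = 8.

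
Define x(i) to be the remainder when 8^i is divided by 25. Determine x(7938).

9

Computing terms: x(1) = 8; x(2) = 14; x(3) = 12; x(4) = 21; x(5) = 18; x(6) = 19; x(7) = 2; x(8) = 16; x(9) = 3; x(10) = 24; x(11) = 17; x(12) = 11; x(13) = 13; x(14) = 4; x(15) = 7; x(16) = 6; x(17) = 23; x(18) = 9; x(19) = 22; x(20) = 1; x(21) = 8.
The sequence repeats with period 20.
So x(7938) = x(1 + ((7938-1) mod 20)) = x(18) = 9.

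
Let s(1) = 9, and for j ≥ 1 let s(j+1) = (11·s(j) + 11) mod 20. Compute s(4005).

13

Listing terms: s(1) = 9,  s(2) = 10,  s(3) = 1,  s(4) = 2,  s(5) = 13,  s(6) = 14,  s(7) = 5,  s(8) = 6,  s(9) = 17,  s(10) = 18,  s(11) = 9.
Since s(11) = s(1) = 9, the sequence is periodic with period 10.
(4005 - 1) mod 10 = 4, so s(4005) = s(5) = 13.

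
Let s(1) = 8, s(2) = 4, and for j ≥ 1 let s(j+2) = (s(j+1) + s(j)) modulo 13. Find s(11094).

5

s(1) = 8,  s(2) = 4,  s(3) = 12,  s(4) = 3,  s(5) = 2,  s(6) = 5,  s(7) = 7,  s(8) = 12,  s(9) = 6,  s(10) = 5,  s(11) = 11,  s(12) = 3,  s(13) = 1,  s(14) = 4,  s(15) = 5,  s(16) = 9,  s(17) = 1,  s(18) = 10,  s(19) = 11,  s(20) = 8,  s(21) = 6,  s(22) = 1,  s(23) = 7,  s(24) = 8,  s(25) = 2,  s(26) = 10,  s(27) = 12,  s(28) = 9,  s(29) = 8,  s(30) = 4.
The sequence repeats with period 28.
So s(11094) = s(1 + ((11094-1) mod 28)) = s(6) = 5.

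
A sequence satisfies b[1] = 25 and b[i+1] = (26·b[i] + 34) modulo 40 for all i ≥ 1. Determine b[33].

38

Computing terms: b[1] = 25,  b[2] = 4,  b[3] = 18,  b[4] = 22,  b[5] = 6,  b[6] = 30,  b[7] = 14,  b[8] = 38,  b[9] = 22.
Since b[9] = b[4] = 22, the sequence is eventually periodic: after a pre-period of length 3 it cycles with period 5.
For i ≥ 4, b[i] depends only on (i - 4) mod 5. (33 - 4) mod 5 = 4, so b[33] = b[8] = 38.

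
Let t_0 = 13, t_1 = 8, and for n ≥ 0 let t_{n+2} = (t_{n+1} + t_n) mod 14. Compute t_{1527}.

5

Listing terms: t_0 = 13, t_1 = 8, t_2 = 7, t_3 = 1, t_4 = 8, t_5 = 9, t_6 = 3, t_7 = 12, t_8 = 1, t_9 = 13, t_{10} = 0, t_{11} = 13, t_{12} = 13, t_{13} = 12, t_{14} = 11, t_{15} = 9, t_{16} = 6, t_{17} = 1, t_{18} = 7, t_{19} = 8, t_{20} = 1, t_{21} = 9, t_{22} = 10, t_{23} = 5, t_{24} = 1, t_{25} = 6, t_{26} = 7, t_{27} = 13, t_{28} = 6, t_{29} = 5, t_{30} = 11, t_{31} = 2, t_{32} = 13, t_{33} = 1, t_{34} = 0, t_{35} = 1, t_{36} = 1, t_{37} = 2, t_{38} = 3, t_{39} = 5, t_{40} = 8, t_{41} = 13, t_{42} = 7, t_{43} = 6, t_{44} = 13, t_{45} = 5, t_{46} = 4, t_{47} = 9, t_{48} = 13, t_{49} = 8.
The sequence repeats with period 48.
So t_{1527} = t_{0 + ((1527-0) mod 48)} = t_{39} = 5.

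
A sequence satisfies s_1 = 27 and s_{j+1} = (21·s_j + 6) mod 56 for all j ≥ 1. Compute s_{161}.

27

Computing terms: s_1 = 27, s_2 = 13, s_3 = 55, s_4 = 41, s_5 = 27.
Since s_5 = s_1 = 27, the sequence is periodic with period 4.
(161 - 1) mod 4 = 0, so s_{161} = s_1 = 27.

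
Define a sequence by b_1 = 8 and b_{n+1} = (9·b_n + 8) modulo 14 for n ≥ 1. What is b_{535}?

8

Computing terms: b_1 = 8; b_2 = 10; b_3 = 0; b_4 = 8.
Since b_4 = b_1 = 8, the sequence is periodic with period 3.
(535 - 1) mod 3 = 0, so b_{535} = b_1 = 8.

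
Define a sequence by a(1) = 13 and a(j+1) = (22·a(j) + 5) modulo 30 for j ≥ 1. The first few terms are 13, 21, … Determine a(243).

17

We have a(1) = 13, a(2) = 21, a(3) = 17, a(4) = 19, a(5) = 3, a(6) = 11, a(7) = 7, a(8) = 9, a(9) = 23, a(10) = 1, a(11) = 27, a(12) = 29, a(13) = 13.
The sequence repeats with period 12.
(243 - 1) mod 12 = 2, so a(243) = a(3) = 17.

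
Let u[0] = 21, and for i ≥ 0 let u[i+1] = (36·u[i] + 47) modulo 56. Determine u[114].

u[0] = 21,  u[1] = 19,  u[2] = 3,  u[3] = 43,  u[4] = 27,  u[5] = 11,  u[6] = 51,  u[7] = 35,  u[8] = 19.
Since u[8] = u[1] = 19, the sequence is eventually periodic: after a pre-period of length 1 it cycles with period 7.
For i ≥ 1, u[i] depends only on (i - 1) mod 7. (114 - 1) mod 7 = 1, so u[114] = u[2] = 3.

3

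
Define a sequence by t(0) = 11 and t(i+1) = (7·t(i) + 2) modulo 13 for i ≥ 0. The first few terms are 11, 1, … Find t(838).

6

We have t(0) = 11; t(1) = 1; t(2) = 9; t(3) = 0; t(4) = 2; t(5) = 3; t(6) = 10; t(7) = 7; t(8) = 12; t(9) = 8; t(10) = 6; t(11) = 5; t(12) = 11.
The sequence repeats with period 12.
So t(838) = t(0 + ((838-0) mod 12)) = t(10) = 6.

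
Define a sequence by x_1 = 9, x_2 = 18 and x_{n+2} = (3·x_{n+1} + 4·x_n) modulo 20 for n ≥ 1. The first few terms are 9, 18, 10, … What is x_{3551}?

x_1 = 9,  x_2 = 18,  x_3 = 10,  x_4 = 2,  x_5 = 6,  x_6 = 6,  x_7 = 2,  x_8 = 10,  x_9 = 18,  x_{10} = 14,  x_{11} = 14,  x_{12} = 18,  x_{13} = 10.
Since (x_{12}, x_{13}) = (x_2, x_3) = (18, 10) (two consecutive terms determine the rest), the sequence is eventually periodic: after a pre-period of length 1 it cycles with period 10.
For n ≥ 2, x_n depends only on (n - 2) mod 10. (3551 - 2) mod 10 = 9, so x_{3551} = x_{11} = 14.

14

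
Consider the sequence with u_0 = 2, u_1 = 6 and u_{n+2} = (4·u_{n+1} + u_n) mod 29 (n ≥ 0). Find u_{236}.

10

u_0 = 2; u_1 = 6; u_2 = 26; u_3 = 23; u_4 = 2; u_5 = 2; u_6 = 10; u_7 = 13; u_8 = 4; u_9 = 0; u_{10} = 4; u_{11} = 16; u_{12} = 10; u_{13} = 27; u_{14} = 2; u_{15} = 6.
Since (u_{14}, u_{15}) = (u_0, u_1) = (2, 6) (two consecutive terms determine the rest), the sequence is periodic with period 14.
So u_{236} = u_{0 + ((236-0) mod 14)} = u_{12} = 10.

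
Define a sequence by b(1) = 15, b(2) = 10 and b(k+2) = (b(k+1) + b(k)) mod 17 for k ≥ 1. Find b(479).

We have b(1) = 15,  b(2) = 10,  b(3) = 8,  b(4) = 1,  b(5) = 9,  b(6) = 10,  b(7) = 2,  b(8) = 12,  b(9) = 14,  b(10) = 9,  b(11) = 6,  b(12) = 15,  b(13) = 4,  b(14) = 2,  b(15) = 6,  b(16) = 8,  b(17) = 14,  b(18) = 5,  b(19) = 2,  b(20) = 7,  b(21) = 9,  b(22) = 16,  b(23) = 8,  b(24) = 7,  b(25) = 15,  b(26) = 5,  b(27) = 3,  b(28) = 8,  b(29) = 11,  b(30) = 2,  b(31) = 13,  b(32) = 15,  b(33) = 11,  b(34) = 9,  b(35) = 3,  b(36) = 12,  b(37) = 15,  b(38) = 10.
Since (b(37), b(38)) = (b(1), b(2)) = (15, 10) (two consecutive terms determine the rest), the sequence is periodic with period 36.
(479 - 1) mod 36 = 10, so b(479) = b(11) = 6.

6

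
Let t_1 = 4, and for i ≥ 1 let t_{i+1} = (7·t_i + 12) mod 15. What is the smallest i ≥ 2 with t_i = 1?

4

We have t_1 = 4,  t_2 = 10,  t_3 = 7,  t_4 = 1,  t_5 = 4.
Since t_5 = t_1 = 4, the sequence is periodic with period 4.
The value 1 first appears (with i ≥ 2) at t_4.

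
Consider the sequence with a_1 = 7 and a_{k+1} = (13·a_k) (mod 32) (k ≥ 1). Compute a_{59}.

a_1 = 7; a_2 = 27; a_3 = 31; a_4 = 19; a_5 = 23; a_6 = 11; a_7 = 15; a_8 = 3; a_9 = 7.
Since a_9 = a_1 = 7, the sequence is periodic with period 8.
(59 - 1) mod 8 = 2, so a_{59} = a_3 = 31.

31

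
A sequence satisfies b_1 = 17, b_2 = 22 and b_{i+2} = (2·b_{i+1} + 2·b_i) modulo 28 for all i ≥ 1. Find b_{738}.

We have b_1 = 17; b_2 = 22; b_3 = 22; b_4 = 4; b_5 = 24; b_6 = 0; b_7 = 20; b_8 = 12; b_9 = 8; b_{10} = 12; b_{11} = 12; b_{12} = 20; b_{13} = 8; b_{14} = 0; b_{15} = 16; b_{16} = 4; b_{17} = 12; b_{18} = 4; b_{19} = 4; b_{20} = 16; b_{21} = 12; b_{22} = 0; b_{23} = 24; b_{24} = 20; b_{25} = 4; b_{26} = 20; b_{27} = 20; b_{28} = 24; b_{29} = 4; b_{30} = 0; b_{31} = 8; b_{32} = 16; b_{33} = 20; b_{34} = 16; b_{35} = 16; b_{36} = 8; b_{37} = 20; b_{38} = 0; b_{39} = 12; b_{40} = 24; b_{41} = 16; b_{42} = 24; b_{43} = 24; b_{44} = 12; b_{45} = 16; b_{46} = 0; b_{47} = 4; b_{48} = 8; b_{49} = 24; b_{50} = 8; b_{51} = 8; b_{52} = 4; b_{53} = 24.
Since (b_{52}, b_{53}) = (b_4, b_5) = (4, 24) (two consecutive terms determine the rest), the sequence is eventually periodic: after a pre-period of length 3 it cycles with period 48.
For i ≥ 4, b_i depends only on (i - 4) mod 48. (738 - 4) mod 48 = 14, so b_{738} = b_{18} = 4.

4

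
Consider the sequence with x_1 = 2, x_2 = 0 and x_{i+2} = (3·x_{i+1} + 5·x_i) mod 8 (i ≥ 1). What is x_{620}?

x_1 = 2; x_2 = 0; x_3 = 2; x_4 = 6; x_5 = 4; x_6 = 2; x_7 = 2; x_8 = 0.
The sequence repeats with period 6.
(620 - 1) mod 6 = 1, so x_{620} = x_2 = 0.

0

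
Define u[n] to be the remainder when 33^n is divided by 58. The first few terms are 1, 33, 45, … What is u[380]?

u[0] = 1, u[1] = 33, u[2] = 45, u[3] = 35, u[4] = 53, u[5] = 9, u[6] = 7, u[7] = 57, u[8] = 25, u[9] = 13, u[10] = 23, u[11] = 5, u[12] = 49, u[13] = 51, u[14] = 1.
The sequence repeats with period 14.
So u[380] = u[0 + ((380-0) mod 14)] = u[2] = 45.

45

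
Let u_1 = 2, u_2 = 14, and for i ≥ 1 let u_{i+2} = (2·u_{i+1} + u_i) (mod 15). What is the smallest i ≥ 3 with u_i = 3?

We have u_1 = 2; u_2 = 14; u_3 = 0; u_4 = 14; u_5 = 13; u_6 = 10; u_7 = 3; u_8 = 1; u_9 = 5; u_{10} = 11; u_{11} = 12; u_{12} = 5; u_{13} = 7; u_{14} = 4; u_{15} = 0; u_{16} = 4; u_{17} = 8; u_{18} = 5; u_{19} = 3; u_{20} = 11; u_{21} = 10; u_{22} = 1; u_{23} = 12; u_{24} = 10; u_{25} = 2; u_{26} = 14.
The sequence repeats with period 24.
The value 3 first appears (with i ≥ 3) at u_7.

7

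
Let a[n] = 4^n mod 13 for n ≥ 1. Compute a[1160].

3

We have a[1] = 4,  a[2] = 3,  a[3] = 12,  a[4] = 9,  a[5] = 10,  a[6] = 1,  a[7] = 4.
Since a[7] = a[1] = 4, the sequence is periodic with period 6.
So a[1160] = a[1 + ((1160-1) mod 6)] = a[2] = 3.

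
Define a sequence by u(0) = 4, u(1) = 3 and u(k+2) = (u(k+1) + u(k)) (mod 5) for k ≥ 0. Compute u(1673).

Computing terms: u(0) = 4, u(1) = 3, u(2) = 2, u(3) = 0, u(4) = 2, u(5) = 2, u(6) = 4, u(7) = 1, u(8) = 0, u(9) = 1, u(10) = 1, u(11) = 2, u(12) = 3, u(13) = 0, u(14) = 3, u(15) = 3, u(16) = 1, u(17) = 4, u(18) = 0, u(19) = 4, u(20) = 4, u(21) = 3.
Since (u(20), u(21)) = (u(0), u(1)) = (4, 3) (two consecutive terms determine the rest), the sequence is periodic with period 20.
So u(1673) = u(0 + ((1673-0) mod 20)) = u(13) = 0.

0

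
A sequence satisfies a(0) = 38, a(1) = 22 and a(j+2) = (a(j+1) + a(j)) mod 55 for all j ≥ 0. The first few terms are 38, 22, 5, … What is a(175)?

26

Computing terms: a(0) = 38, a(1) = 22, a(2) = 5, a(3) = 27, a(4) = 32, a(5) = 4, a(6) = 36, a(7) = 40, a(8) = 21, a(9) = 6, a(10) = 27, a(11) = 33, a(12) = 5, a(13) = 38, a(14) = 43, a(15) = 26, a(16) = 14, a(17) = 40, a(18) = 54, a(19) = 39, a(20) = 38, a(21) = 22.
Since (a(20), a(21)) = (a(0), a(1)) = (38, 22) (two consecutive terms determine the rest), the sequence is periodic with period 20.
(175 - 0) mod 20 = 15, so a(175) = a(15) = 26.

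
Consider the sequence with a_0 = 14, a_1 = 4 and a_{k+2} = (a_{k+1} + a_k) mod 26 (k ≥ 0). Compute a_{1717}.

14

Listing terms: a_0 = 14; a_1 = 4; a_2 = 18; a_3 = 22; a_4 = 14; a_5 = 10; a_6 = 24; a_7 = 8; a_8 = 6; a_9 = 14; a_{10} = 20; a_{11} = 8; a_{12} = 2; a_{13} = 10; a_{14} = 12; a_{15} = 22; a_{16} = 8; a_{17} = 4; a_{18} = 12; a_{19} = 16; a_{20} = 2; a_{21} = 18; a_{22} = 20; a_{23} = 12; a_{24} = 6; a_{25} = 18; a_{26} = 24; a_{27} = 16; a_{28} = 14; a_{29} = 4.
The sequence repeats with period 28.
(1717 - 0) mod 28 = 9, so a_{1717} = a_9 = 14.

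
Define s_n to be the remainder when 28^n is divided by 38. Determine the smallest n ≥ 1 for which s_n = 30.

We have s_0 = 1, s_1 = 28, s_2 = 24, s_3 = 26, s_4 = 6, s_5 = 16, s_6 = 30, s_7 = 4, s_8 = 36, s_9 = 20, s_{10} = 28.
Since s_{10} = s_1 = 28, the sequence is eventually periodic: after a pre-period of length 1 it cycles with period 9.
The value 30 first appears (with n ≥ 1) at s_6.

6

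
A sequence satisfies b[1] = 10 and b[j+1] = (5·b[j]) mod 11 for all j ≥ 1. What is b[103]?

Computing terms: b[1] = 10; b[2] = 6; b[3] = 8; b[4] = 7; b[5] = 2; b[6] = 10.
Since b[6] = b[1] = 10, the sequence is periodic with period 5.
(103 - 1) mod 5 = 2, so b[103] = b[3] = 8.

8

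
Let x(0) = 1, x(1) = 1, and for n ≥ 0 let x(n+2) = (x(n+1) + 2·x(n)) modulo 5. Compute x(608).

Computing terms: x(0) = 1, x(1) = 1, x(2) = 3, x(3) = 0, x(4) = 1, x(5) = 1.
Since (x(4), x(5)) = (x(0), x(1)) = (1, 1) (two consecutive terms determine the rest), the sequence is periodic with period 4.
So x(608) = x(0 + ((608-0) mod 4)) = x(0) = 1.

1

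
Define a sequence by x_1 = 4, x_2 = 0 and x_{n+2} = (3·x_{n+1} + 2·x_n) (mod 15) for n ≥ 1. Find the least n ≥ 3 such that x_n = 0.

We have x_1 = 4; x_2 = 0; x_3 = 8; x_4 = 9; x_5 = 13; x_6 = 12; x_7 = 2; x_8 = 0; x_9 = 4; x_{10} = 12; x_{11} = 14; x_{12} = 6; x_{13} = 1; x_{14} = 0; x_{15} = 2; x_{16} = 6; x_{17} = 7; x_{18} = 3; x_{19} = 8; x_{20} = 0; x_{21} = 1; x_{22} = 3; x_{23} = 11; x_{24} = 9; x_{25} = 4; x_{26} = 0.
Since (x_{25}, x_{26}) = (x_1, x_2) = (4, 0) (two consecutive terms determine the rest), the sequence is periodic with period 24.
The value 0 first appears (with n ≥ 3) at x_8.

8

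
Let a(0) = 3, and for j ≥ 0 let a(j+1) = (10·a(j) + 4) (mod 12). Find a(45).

0

a(0) = 3, a(1) = 10, a(2) = 8, a(3) = 0, a(4) = 4, a(5) = 8.
Since a(5) = a(2) = 8, the sequence is eventually periodic: after a pre-period of length 2 it cycles with period 3.
For j ≥ 2, a(j) depends only on (j - 2) mod 3. (45 - 2) mod 3 = 1, so a(45) = a(3) = 0.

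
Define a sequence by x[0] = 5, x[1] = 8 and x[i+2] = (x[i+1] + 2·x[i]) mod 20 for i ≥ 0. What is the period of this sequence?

4

We have x[0] = 5; x[1] = 8; x[2] = 18; x[3] = 14; x[4] = 10; x[5] = 18; x[6] = 18; x[7] = 14.
Since (x[6], x[7]) = (x[2], x[3]) = (18, 14) (two consecutive terms determine the rest), the sequence is eventually periodic: after a pre-period of length 2 it cycles with period 4.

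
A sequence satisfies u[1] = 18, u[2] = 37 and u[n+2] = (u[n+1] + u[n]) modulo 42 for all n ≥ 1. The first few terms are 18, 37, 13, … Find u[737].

u[1] = 18,  u[2] = 37,  u[3] = 13,  u[4] = 8,  u[5] = 21,  u[6] = 29,  u[7] = 8,  u[8] = 37,  u[9] = 3,  u[10] = 40,  u[11] = 1,  u[12] = 41,  u[13] = 0,  u[14] = 41,  u[15] = 41,  u[16] = 40,  u[17] = 39,  u[18] = 37,  u[19] = 34,  u[20] = 29,  u[21] = 21,  u[22] = 8,  u[23] = 29,  u[24] = 37,  u[25] = 24,  u[26] = 19,  u[27] = 1,  u[28] = 20,  u[29] = 21,  u[30] = 41,  u[31] = 20,  u[32] = 19,  u[33] = 39,  u[34] = 16,  u[35] = 13,  u[36] = 29,  u[37] = 0,  u[38] = 29,  u[39] = 29,  u[40] = 16,  u[41] = 3,  u[42] = 19,  u[43] = 22,  u[44] = 41,  u[45] = 21,  u[46] = 20,  u[47] = 41,  u[48] = 19,  u[49] = 18,  u[50] = 37.
The sequence repeats with period 48.
(737 - 1) mod 48 = 16, so u[737] = u[17] = 39.

39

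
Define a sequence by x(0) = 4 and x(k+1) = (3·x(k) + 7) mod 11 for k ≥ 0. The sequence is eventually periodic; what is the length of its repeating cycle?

x(0) = 4,  x(1) = 8,  x(2) = 9,  x(3) = 1,  x(4) = 10,  x(5) = 4.
The sequence repeats with period 5.

5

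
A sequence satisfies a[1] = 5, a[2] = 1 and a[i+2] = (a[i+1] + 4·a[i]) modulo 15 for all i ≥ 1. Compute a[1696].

Listing terms: a[1] = 5,  a[2] = 1,  a[3] = 6,  a[4] = 10,  a[5] = 4,  a[6] = 14,  a[7] = 0,  a[8] = 11,  a[9] = 11,  a[10] = 10,  a[11] = 9,  a[12] = 4,  a[13] = 10,  a[14] = 11,  a[15] = 6,  a[16] = 5,  a[17] = 14,  a[18] = 4,  a[19] = 0,  a[20] = 1,  a[21] = 1,  a[22] = 5,  a[23] = 9,  a[24] = 14,  a[25] = 5,  a[26] = 1.
The sequence repeats with period 24.
So a[1696] = a[1 + ((1696-1) mod 24)] = a[16] = 5.

5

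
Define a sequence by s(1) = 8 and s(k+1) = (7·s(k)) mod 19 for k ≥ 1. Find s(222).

Listing terms: s(1) = 8,  s(2) = 18,  s(3) = 12,  s(4) = 8.
Since s(4) = s(1) = 8, the sequence is periodic with period 3.
(222 - 1) mod 3 = 2, so s(222) = s(3) = 12.

12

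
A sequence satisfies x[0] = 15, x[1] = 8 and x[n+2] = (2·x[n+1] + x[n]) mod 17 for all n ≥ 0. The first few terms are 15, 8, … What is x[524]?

16

Listing terms: x[0] = 15,  x[1] = 8,  x[2] = 14,  x[3] = 2,  x[4] = 1,  x[5] = 4,  x[6] = 9,  x[7] = 5,  x[8] = 2,  x[9] = 9,  x[10] = 3,  x[11] = 15,  x[12] = 16,  x[13] = 13,  x[14] = 8,  x[15] = 12,  x[16] = 15,  x[17] = 8.
Since (x[16], x[17]) = (x[0], x[1]) = (15, 8) (two consecutive terms determine the rest), the sequence is periodic with period 16.
(524 - 0) mod 16 = 12, so x[524] = x[12] = 16.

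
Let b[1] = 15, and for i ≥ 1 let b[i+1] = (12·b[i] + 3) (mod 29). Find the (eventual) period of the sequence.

4

Listing terms: b[1] = 15,  b[2] = 9,  b[3] = 24,  b[4] = 1,  b[5] = 15.
The sequence repeats with period 4.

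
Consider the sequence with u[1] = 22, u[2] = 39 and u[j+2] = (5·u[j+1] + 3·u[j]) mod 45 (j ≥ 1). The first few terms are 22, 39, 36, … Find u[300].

u[1] = 22; u[2] = 39; u[3] = 36; u[4] = 27; u[5] = 18; u[6] = 36; u[7] = 9; u[8] = 18; u[9] = 27; u[10] = 9; u[11] = 36; u[12] = 27.
Since (u[11], u[12]) = (u[3], u[4]) = (36, 27) (two consecutive terms determine the rest), the sequence is eventually periodic: after a pre-period of length 2 it cycles with period 8.
For j ≥ 3, u[j] depends only on (j - 3) mod 8. (300 - 3) mod 8 = 1, so u[300] = u[4] = 27.

27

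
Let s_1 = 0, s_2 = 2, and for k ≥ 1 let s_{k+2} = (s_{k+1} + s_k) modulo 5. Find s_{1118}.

4

Listing terms: s_1 = 0,  s_2 = 2,  s_3 = 2,  s_4 = 4,  s_5 = 1,  s_6 = 0,  s_7 = 1,  s_8 = 1,  s_9 = 2,  s_{10} = 3,  s_{11} = 0,  s_{12} = 3,  s_{13} = 3,  s_{14} = 1,  s_{15} = 4,  s_{16} = 0,  s_{17} = 4,  s_{18} = 4,  s_{19} = 3,  s_{20} = 2,  s_{21} = 0,  s_{22} = 2.
The sequence repeats with period 20.
So s_{1118} = s_{1 + ((1118-1) mod 20)} = s_{18} = 4.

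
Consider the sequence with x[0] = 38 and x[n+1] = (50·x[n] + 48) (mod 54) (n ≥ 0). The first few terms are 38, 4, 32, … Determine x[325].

4

We have x[0] = 38,  x[1] = 4,  x[2] = 32,  x[3] = 28,  x[4] = 44,  x[5] = 34,  x[6] = 20,  x[7] = 22,  x[8] = 14,  x[9] = 46,  x[10] = 26,  x[11] = 52,  x[12] = 2,  x[13] = 40,  x[14] = 50,  x[15] = 10,  x[16] = 8,  x[17] = 16,  x[18] = 38.
The sequence repeats with period 18.
(325 - 0) mod 18 = 1, so x[325] = x[1] = 4.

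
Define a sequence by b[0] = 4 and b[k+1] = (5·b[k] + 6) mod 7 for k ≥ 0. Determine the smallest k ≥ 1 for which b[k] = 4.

6

Listing terms: b[0] = 4; b[1] = 5; b[2] = 3; b[3] = 0; b[4] = 6; b[5] = 1; b[6] = 4.
Since b[6] = b[0] = 4, the sequence is periodic with period 6.
The value 4 next appears (with k ≥ 1) at b[6].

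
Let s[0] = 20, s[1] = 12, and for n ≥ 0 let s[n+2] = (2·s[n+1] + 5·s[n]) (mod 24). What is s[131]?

s[0] = 20, s[1] = 12, s[2] = 4, s[3] = 20, s[4] = 12.
Since (s[3], s[4]) = (s[0], s[1]) = (20, 12) (two consecutive terms determine the rest), the sequence is periodic with period 3.
(131 - 0) mod 3 = 2, so s[131] = s[2] = 4.

4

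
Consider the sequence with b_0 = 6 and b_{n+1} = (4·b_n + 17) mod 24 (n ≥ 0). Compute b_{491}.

b_0 = 6,  b_1 = 17,  b_2 = 13,  b_3 = 21,  b_4 = 5,  b_5 = 13.
Since b_5 = b_2 = 13, the sequence is eventually periodic: after a pre-period of length 2 it cycles with period 3.
For n ≥ 2, b_n depends only on (n - 2) mod 3. (491 - 2) mod 3 = 0, so b_{491} = b_2 = 13.

13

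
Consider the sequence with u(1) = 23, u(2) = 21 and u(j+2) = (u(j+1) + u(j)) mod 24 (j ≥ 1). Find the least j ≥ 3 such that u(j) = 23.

25

Computing terms: u(1) = 23; u(2) = 21; u(3) = 20; u(4) = 17; u(5) = 13; u(6) = 6; u(7) = 19; u(8) = 1; u(9) = 20; u(10) = 21; u(11) = 17; u(12) = 14; u(13) = 7; u(14) = 21; u(15) = 4; u(16) = 1; u(17) = 5; u(18) = 6; u(19) = 11; u(20) = 17; u(21) = 4; u(22) = 21; u(23) = 1; u(24) = 22; u(25) = 23; u(26) = 21.
The sequence repeats with period 24.
The value 23 next appears (with j ≥ 3) at u(25).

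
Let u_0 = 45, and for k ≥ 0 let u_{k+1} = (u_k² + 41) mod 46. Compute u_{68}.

11

We have u_0 = 45, u_1 = 42, u_2 = 11, u_3 = 24, u_4 = 19, u_5 = 34, u_6 = 1, u_7 = 42.
Since u_7 = u_1 = 42, the sequence is eventually periodic: after a pre-period of length 1 it cycles with period 6.
For k ≥ 1, u_k depends only on (k - 1) mod 6. (68 - 1) mod 6 = 1, so u_{68} = u_2 = 11.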